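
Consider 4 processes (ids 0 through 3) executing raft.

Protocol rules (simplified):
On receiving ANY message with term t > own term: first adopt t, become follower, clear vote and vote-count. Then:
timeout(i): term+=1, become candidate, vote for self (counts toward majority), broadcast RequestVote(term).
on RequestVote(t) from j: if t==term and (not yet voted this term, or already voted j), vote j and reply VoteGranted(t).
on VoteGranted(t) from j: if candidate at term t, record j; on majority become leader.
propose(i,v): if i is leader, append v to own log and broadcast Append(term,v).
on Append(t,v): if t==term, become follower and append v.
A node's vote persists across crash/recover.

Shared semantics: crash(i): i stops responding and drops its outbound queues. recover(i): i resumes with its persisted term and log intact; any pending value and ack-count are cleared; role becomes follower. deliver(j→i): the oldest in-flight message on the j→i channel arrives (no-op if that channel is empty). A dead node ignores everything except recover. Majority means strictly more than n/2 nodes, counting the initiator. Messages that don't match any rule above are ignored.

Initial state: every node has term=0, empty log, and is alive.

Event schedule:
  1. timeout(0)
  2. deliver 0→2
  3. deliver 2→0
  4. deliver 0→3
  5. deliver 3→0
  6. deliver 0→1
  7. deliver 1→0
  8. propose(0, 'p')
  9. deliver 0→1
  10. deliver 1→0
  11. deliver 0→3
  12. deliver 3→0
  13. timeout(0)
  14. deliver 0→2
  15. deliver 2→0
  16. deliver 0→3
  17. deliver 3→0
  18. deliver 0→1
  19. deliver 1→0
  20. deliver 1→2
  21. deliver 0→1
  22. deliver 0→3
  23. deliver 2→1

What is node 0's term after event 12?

1

1. timeout(0):  <0:cand t1 ->
2. deliver 0→2:  <2:foll t1 ->
3. deliver 2→0:  nop
4. deliver 0→3:  <3:foll t1 ->
5. deliver 3→0:  <0:lead t1 ->
6. deliver 0→1:  <1:foll t1 ->
7. deliver 1→0:  nop
8. propose(0,'p'):  <0:lead t1 p>
9. deliver 0→1:  <1:foll t1 p>
10. deliver 1→0:  nop
11. deliver 0→3:  <3:foll t1 p>
12. deliver 3→0:  nop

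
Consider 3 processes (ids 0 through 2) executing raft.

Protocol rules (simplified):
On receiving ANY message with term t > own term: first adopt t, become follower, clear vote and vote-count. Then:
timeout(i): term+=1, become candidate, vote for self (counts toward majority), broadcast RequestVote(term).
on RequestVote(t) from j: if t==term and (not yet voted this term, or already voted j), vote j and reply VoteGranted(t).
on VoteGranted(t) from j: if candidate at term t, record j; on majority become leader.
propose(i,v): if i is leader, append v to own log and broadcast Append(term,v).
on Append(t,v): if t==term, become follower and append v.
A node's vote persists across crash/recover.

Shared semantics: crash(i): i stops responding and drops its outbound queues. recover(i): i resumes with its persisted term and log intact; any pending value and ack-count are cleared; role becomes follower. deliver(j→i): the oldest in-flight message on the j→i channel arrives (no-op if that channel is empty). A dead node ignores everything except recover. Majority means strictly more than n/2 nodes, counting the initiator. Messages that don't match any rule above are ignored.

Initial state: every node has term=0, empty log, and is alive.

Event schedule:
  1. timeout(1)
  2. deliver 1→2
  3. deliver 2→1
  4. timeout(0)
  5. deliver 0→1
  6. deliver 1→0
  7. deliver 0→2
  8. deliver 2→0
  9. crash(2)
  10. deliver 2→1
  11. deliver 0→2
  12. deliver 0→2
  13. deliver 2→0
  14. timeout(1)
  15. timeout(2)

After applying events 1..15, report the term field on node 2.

e1 timeout(1): 1[cand,t=1,-]
e2 deliver 1→2: 2[foll,t=1,-]
e3 deliver 2→1: 1[lead,t=1,-]
e4 timeout(0): 0[cand,t=1,-]
e5 deliver 0→1: ·
e6 deliver 1→0: ·
e7 deliver 0→2: ·
e8 deliver 2→0: ·
e9 crash(2): 2[✗foll,t=1,-]
e10 deliver 2→1: ·
e11 deliver 0→2: ·
e12 deliver 0→2: ·
e13 deliver 2→0: ·
e14 timeout(1): 1[cand,t=2,-]
e15 timeout(2): ·

1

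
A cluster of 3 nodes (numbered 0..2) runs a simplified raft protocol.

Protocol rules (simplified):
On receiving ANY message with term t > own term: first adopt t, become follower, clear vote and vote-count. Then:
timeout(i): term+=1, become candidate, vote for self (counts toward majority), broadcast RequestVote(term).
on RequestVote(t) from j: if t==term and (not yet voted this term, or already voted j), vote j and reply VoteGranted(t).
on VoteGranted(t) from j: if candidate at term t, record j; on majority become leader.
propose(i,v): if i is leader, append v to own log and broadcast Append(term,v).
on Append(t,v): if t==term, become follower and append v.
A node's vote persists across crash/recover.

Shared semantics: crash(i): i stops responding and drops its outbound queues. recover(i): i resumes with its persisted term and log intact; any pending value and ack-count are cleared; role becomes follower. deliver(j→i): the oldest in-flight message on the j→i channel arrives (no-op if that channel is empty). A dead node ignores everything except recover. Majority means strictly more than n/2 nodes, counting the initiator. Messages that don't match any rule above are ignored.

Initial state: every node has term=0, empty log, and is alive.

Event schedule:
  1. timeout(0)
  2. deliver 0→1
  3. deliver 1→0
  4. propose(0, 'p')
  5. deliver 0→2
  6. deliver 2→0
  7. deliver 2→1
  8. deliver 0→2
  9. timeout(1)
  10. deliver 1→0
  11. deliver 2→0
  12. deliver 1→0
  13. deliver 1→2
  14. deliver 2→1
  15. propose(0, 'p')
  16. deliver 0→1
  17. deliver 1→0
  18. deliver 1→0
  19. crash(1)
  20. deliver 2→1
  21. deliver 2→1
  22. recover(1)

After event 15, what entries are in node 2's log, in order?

p

after 1 — timeout(0): n0:cand/t1/[-]
after 2 — deliver 0→1: n1:foll/t1/[-]
after 3 — deliver 1→0: n0:lead/t1/[-]
after 4 — propose(0,'p'): n0:lead/t1/[p]
after 5 — deliver 0→2: n2:foll/t1/[-]
after 6 — deliver 2→0: ·
after 7 — deliver 2→1: ·
after 8 — deliver 0→2: n2:foll/t1/[p]
after 9 — timeout(1): n1:cand/t2/[-]
after 10 — deliver 1→0: n0:foll/t2/[p]
after 11 — deliver 2→0: ·
after 12 — deliver 1→0: ·
after 13 — deliver 1→2: n2:foll/t2/[p]
after 14 — deliver 2→1: n1:lead/t2/[-]
after 15 — propose(0,'p'): ·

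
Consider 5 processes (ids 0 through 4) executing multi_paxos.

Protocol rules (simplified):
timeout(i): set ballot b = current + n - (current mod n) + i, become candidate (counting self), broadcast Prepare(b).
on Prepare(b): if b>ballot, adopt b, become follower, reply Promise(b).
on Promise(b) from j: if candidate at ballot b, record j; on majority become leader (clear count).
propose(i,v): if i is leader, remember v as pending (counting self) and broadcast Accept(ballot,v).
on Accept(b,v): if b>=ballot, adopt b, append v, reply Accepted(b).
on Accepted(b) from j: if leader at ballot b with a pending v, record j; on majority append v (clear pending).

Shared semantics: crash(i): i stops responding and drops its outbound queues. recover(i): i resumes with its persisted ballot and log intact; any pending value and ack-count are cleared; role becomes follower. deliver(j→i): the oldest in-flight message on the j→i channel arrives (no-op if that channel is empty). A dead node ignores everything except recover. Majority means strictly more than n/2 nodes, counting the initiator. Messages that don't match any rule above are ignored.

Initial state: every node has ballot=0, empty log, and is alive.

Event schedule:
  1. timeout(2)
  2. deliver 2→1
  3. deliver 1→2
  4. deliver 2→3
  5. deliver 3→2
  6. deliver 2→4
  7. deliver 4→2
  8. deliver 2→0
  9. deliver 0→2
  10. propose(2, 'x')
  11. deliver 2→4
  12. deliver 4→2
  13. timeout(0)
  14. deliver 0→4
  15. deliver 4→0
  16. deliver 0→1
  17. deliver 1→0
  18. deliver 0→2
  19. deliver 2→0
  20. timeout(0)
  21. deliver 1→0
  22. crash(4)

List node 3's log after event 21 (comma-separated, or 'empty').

empty

e1 timeout(2): 2[cand,b=7,-]
e2 deliver 2→1: 1[foll,b=7,-]
e3 deliver 1→2: ·
e4 deliver 2→3: 3[foll,b=7,-]
e5 deliver 3→2: 2[lead,b=7,-]
e6 deliver 2→4: 4[foll,b=7,-]
e7 deliver 4→2: ·
e8 deliver 2→0: 0[foll,b=7,-]
e9 deliver 0→2: ·
e10 propose(2,'x'): ·
e11 deliver 2→4: 4[foll,b=7,x]
e12 deliver 4→2: ·
e13 timeout(0): 0[cand,b=10,-]
e14 deliver 0→4: 4[foll,b=10,x]
e15 deliver 4→0: ·
e16 deliver 0→1: 1[foll,b=10,-]
e17 deliver 1→0: 0[lead,b=10,-]
e18 deliver 0→2: 2[foll,b=10,-]
e19 deliver 2→0: ·
e20 timeout(0): 0[cand,b=15,-]
e21 deliver 1→0: ·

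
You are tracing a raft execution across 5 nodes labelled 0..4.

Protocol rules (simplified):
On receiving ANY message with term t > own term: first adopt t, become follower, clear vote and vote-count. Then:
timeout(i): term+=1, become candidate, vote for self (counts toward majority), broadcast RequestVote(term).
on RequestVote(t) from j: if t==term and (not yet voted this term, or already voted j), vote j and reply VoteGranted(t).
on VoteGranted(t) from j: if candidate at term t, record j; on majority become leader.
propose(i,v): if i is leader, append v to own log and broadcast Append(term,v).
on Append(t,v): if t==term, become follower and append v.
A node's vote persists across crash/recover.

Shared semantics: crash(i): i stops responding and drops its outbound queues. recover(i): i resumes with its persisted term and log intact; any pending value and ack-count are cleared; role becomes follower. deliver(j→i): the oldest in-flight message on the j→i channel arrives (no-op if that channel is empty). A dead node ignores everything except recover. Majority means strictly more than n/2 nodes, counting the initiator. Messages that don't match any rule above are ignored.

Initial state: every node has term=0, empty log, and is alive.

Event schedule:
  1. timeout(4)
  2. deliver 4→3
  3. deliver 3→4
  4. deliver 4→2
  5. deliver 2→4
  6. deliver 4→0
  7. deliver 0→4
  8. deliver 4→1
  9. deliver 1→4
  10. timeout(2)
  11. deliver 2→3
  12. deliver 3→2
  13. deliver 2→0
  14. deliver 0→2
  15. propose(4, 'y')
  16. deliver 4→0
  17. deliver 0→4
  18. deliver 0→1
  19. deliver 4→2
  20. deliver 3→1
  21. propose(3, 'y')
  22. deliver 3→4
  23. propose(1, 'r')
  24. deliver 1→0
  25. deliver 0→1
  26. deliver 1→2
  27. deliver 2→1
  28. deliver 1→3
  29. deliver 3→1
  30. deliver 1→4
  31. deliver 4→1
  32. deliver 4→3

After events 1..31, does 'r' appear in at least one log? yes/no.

no

step 1 timeout(4): 4={cand,t=1,log=-}
step 2 deliver 4→3: 3={foll,t=1,log=-}
step 3 deliver 3→4: —
step 4 deliver 4→2: 2={foll,t=1,log=-}
step 5 deliver 2→4: 4={lead,t=1,log=-}
step 6 deliver 4→0: 0={foll,t=1,log=-}
step 7 deliver 0→4: —
step 8 deliver 4→1: 1={foll,t=1,log=-}
step 9 deliver 1→4: —
step 10 timeout(2): 2={cand,t=2,log=-}
step 11 deliver 2→3: 3={foll,t=2,log=-}
step 12 deliver 3→2: —
step 13 deliver 2→0: 0={foll,t=2,log=-}
step 14 deliver 0→2: 2={lead,t=2,log=-}
step 15 propose(4,'y'): 4={lead,t=1,log=y}
step 16 deliver 4→0: —
step 17 deliver 0→4: —
step 18 deliver 0→1: —
step 19 deliver 4→2: —
step 20 deliver 3→1: —
step 21 propose(3,'y'): —
step 22 deliver 3→4: —
step 23 propose(1,'r'): —
step 24 deliver 1→0: —
step 25 deliver 0→1: —
step 26 deliver 1→2: —
step 27 deliver 2→1: 1={foll,t=2,log=-}
step 28 deliver 1→3: —
step 29 deliver 3→1: —
step 30 deliver 1→4: —
step 31 deliver 4→1: —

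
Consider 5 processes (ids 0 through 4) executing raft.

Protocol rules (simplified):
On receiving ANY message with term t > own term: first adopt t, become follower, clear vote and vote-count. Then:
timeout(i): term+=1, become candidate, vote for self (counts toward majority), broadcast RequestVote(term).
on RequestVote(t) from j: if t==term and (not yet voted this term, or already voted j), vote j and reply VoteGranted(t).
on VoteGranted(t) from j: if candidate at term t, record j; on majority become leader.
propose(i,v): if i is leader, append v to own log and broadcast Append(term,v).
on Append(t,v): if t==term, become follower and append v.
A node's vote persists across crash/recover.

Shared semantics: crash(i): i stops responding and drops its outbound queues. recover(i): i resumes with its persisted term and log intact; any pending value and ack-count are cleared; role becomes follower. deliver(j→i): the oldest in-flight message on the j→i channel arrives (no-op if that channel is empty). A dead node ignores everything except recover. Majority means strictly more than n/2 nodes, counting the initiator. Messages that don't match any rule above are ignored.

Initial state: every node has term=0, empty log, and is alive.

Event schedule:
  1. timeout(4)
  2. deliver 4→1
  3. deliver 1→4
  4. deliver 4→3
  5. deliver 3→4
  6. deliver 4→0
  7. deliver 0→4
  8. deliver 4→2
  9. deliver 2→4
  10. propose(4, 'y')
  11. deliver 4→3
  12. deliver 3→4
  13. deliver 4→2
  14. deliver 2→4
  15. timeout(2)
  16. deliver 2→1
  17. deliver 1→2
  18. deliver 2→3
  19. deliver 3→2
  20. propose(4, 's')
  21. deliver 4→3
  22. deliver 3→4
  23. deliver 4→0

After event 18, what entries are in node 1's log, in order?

empty

after 1 — timeout(4): n4:cand/t1/[-]
after 2 — deliver 4→1: n1:foll/t1/[-]
after 3 — deliver 1→4: ·
after 4 — deliver 4→3: n3:foll/t1/[-]
after 5 — deliver 3→4: n4:lead/t1/[-]
after 6 — deliver 4→0: n0:foll/t1/[-]
after 7 — deliver 0→4: ·
after 8 — deliver 4→2: n2:foll/t1/[-]
after 9 — deliver 2→4: ·
after 10 — propose(4,'y'): n4:lead/t1/[y]
after 11 — deliver 4→3: n3:foll/t1/[y]
after 12 — deliver 3→4: ·
after 13 — deliver 4→2: n2:foll/t1/[y]
after 14 — deliver 2→4: ·
after 15 — timeout(2): n2:cand/t2/[y]
after 16 — deliver 2→1: n1:foll/t2/[-]
after 17 — deliver 1→2: ·
after 18 — deliver 2→3: n3:foll/t2/[y]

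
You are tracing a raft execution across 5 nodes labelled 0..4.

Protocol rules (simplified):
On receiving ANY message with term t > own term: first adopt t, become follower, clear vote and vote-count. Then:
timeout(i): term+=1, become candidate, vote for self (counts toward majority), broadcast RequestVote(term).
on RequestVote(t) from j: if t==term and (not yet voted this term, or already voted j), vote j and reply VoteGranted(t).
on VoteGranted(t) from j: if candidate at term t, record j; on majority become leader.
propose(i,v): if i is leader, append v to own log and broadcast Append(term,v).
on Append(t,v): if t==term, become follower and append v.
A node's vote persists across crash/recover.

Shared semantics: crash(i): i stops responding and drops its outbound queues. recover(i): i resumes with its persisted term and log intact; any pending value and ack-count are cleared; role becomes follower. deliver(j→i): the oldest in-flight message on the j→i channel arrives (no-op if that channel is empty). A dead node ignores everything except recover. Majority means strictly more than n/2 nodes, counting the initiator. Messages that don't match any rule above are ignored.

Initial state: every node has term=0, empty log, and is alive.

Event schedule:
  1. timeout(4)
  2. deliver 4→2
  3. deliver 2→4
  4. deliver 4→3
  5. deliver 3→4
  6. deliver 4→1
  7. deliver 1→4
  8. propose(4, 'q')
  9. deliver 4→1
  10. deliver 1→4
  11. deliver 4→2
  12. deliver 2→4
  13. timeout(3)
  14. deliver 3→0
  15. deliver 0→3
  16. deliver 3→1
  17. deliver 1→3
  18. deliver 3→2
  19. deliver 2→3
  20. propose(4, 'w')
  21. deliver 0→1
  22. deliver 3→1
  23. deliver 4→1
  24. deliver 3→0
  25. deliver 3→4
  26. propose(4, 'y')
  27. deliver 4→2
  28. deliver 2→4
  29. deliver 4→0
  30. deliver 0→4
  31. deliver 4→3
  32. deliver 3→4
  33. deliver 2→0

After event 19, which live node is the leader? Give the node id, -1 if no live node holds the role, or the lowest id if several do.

step 1 timeout(4): 4={cand,t=1,log=-}
step 2 deliver 4→2: 2={foll,t=1,log=-}
step 3 deliver 2→4: —
step 4 deliver 4→3: 3={foll,t=1,log=-}
step 5 deliver 3→4: 4={lead,t=1,log=-}
step 6 deliver 4→1: 1={foll,t=1,log=-}
step 7 deliver 1→4: —
step 8 propose(4,'q'): 4={lead,t=1,log=q}
step 9 deliver 4→1: 1={foll,t=1,log=q}
step 10 deliver 1→4: —
step 11 deliver 4→2: 2={foll,t=1,log=q}
step 12 deliver 2→4: —
step 13 timeout(3): 3={cand,t=2,log=-}
step 14 deliver 3→0: 0={foll,t=2,log=-}
step 15 deliver 0→3: —
step 16 deliver 3→1: 1={foll,t=2,log=q}
step 17 deliver 1→3: 3={lead,t=2,log=-}
step 18 deliver 3→2: 2={foll,t=2,log=q}
step 19 deliver 2→3: —

3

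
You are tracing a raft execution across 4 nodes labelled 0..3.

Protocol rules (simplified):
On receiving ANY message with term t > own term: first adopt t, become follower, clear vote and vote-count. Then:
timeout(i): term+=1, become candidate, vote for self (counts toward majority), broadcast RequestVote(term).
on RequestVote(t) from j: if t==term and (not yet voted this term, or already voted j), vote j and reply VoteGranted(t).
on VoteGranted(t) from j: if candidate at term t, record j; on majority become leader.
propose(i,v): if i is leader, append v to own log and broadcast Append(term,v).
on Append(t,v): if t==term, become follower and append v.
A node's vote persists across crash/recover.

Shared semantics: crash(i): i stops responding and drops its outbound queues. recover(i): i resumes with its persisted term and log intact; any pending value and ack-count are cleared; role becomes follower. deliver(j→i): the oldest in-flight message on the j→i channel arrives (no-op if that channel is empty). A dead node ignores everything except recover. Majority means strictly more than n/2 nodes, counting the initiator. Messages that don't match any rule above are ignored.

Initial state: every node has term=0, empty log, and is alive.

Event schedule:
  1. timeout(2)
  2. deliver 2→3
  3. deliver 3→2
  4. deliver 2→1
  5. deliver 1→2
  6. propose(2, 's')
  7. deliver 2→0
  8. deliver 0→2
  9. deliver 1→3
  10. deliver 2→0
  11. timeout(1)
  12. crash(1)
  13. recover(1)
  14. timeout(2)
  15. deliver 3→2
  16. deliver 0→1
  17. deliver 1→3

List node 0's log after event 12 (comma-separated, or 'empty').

s

1. timeout(2):  <2:cand t1 ->
2. deliver 2→3:  <3:foll t1 ->
3. deliver 3→2:  nop
4. deliver 2→1:  <1:foll t1 ->
5. deliver 1→2:  <2:lead t1 ->
6. propose(2,'s'):  <2:lead t1 s>
7. deliver 2→0:  <0:foll t1 ->
8. deliver 0→2:  nop
9. deliver 1→3:  nop
10. deliver 2→0:  <0:foll t1 s>
11. timeout(1):  <1:cand t2 ->
12. crash(1):  <1:✗cand t2 ->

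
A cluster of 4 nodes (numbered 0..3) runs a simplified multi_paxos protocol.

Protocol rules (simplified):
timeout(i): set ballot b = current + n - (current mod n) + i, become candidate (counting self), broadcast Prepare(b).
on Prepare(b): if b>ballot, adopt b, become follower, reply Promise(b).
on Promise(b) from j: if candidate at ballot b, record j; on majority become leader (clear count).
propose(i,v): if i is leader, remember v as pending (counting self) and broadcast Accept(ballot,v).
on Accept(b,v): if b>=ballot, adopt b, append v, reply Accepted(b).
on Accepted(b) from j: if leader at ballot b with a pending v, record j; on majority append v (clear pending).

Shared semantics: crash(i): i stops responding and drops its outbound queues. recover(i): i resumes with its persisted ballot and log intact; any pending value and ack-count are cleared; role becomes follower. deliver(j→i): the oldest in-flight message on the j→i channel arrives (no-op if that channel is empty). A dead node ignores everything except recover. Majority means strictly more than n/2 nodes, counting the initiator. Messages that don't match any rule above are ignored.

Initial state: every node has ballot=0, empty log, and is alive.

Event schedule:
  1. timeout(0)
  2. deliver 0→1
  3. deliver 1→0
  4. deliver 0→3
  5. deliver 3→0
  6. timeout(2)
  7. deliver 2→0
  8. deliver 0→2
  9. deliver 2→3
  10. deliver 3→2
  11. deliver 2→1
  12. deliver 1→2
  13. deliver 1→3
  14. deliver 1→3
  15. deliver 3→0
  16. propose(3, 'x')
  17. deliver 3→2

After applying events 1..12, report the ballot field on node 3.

6

after 1 — timeout(0): n0:cand/b4/[-]
after 2 — deliver 0→1: n1:foll/b4/[-]
after 3 — deliver 1→0: ·
after 4 — deliver 0→3: n3:foll/b4/[-]
after 5 — deliver 3→0: n0:lead/b4/[-]
after 6 — timeout(2): n2:cand/b6/[-]
after 7 — deliver 2→0: n0:foll/b6/[-]
after 8 — deliver 0→2: ·
after 9 — deliver 2→3: n3:foll/b6/[-]
after 10 — deliver 3→2: ·
after 11 — deliver 2→1: n1:foll/b6/[-]
after 12 — deliver 1→2: n2:lead/b6/[-]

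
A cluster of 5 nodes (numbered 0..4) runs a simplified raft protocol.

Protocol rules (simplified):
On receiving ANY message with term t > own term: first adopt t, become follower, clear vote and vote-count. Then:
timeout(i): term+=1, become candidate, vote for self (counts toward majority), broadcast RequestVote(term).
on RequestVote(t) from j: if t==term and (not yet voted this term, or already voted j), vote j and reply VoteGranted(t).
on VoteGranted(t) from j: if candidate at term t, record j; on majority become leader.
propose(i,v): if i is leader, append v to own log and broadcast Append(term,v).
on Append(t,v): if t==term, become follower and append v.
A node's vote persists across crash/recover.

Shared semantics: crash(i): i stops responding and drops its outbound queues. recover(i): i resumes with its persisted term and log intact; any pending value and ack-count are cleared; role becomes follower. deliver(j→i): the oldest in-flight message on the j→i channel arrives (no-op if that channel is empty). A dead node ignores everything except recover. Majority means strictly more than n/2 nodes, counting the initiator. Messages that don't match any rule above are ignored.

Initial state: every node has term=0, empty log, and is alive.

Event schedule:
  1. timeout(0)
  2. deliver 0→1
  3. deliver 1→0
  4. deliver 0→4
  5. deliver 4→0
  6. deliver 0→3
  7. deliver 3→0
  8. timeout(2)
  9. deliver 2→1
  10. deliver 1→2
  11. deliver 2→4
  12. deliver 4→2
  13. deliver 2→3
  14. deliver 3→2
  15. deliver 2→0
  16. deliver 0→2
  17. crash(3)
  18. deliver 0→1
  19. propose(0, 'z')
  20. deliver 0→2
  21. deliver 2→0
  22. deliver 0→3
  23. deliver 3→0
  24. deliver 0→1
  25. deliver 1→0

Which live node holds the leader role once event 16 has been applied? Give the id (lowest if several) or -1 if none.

after 1 — timeout(0): n0:cand/t1/[-]
after 2 — deliver 0→1: n1:foll/t1/[-]
after 3 — deliver 1→0: ·
after 4 — deliver 0→4: n4:foll/t1/[-]
after 5 — deliver 4→0: n0:lead/t1/[-]
after 6 — deliver 0→3: n3:foll/t1/[-]
after 7 — deliver 3→0: ·
after 8 — timeout(2): n2:cand/t1/[-]
after 9 — deliver 2→1: ·
after 10 — deliver 1→2: ·
after 11 — deliver 2→4: ·
after 12 — deliver 4→2: ·
after 13 — deliver 2→3: ·
after 14 — deliver 3→2: ·
after 15 — deliver 2→0: ·
after 16 — deliver 0→2: ·

0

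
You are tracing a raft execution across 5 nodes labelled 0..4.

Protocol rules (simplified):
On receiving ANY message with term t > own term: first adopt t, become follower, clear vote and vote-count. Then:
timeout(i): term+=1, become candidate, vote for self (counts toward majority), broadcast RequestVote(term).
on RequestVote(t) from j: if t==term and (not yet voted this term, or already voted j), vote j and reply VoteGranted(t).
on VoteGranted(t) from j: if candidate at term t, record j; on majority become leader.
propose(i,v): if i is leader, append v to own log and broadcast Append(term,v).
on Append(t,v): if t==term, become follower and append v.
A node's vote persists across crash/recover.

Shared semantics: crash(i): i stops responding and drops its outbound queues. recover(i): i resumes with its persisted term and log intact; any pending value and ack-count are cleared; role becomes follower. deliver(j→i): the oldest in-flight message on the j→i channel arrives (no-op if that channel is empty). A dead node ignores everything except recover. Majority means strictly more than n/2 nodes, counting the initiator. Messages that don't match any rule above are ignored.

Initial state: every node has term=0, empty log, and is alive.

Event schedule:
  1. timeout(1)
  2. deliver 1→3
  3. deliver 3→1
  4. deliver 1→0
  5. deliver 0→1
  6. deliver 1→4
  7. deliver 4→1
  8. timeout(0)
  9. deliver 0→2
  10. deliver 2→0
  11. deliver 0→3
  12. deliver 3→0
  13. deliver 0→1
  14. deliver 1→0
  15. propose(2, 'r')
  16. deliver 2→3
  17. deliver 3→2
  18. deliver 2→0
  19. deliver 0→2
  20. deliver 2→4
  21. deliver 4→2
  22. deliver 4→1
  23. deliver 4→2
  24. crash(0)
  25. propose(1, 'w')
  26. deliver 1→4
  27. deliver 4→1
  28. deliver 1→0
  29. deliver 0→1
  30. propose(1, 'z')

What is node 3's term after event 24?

1. timeout(1):  <1:cand t1 ->
2. deliver 1→3:  <3:foll t1 ->
3. deliver 3→1:  nop
4. deliver 1→0:  <0:foll t1 ->
5. deliver 0→1:  <1:lead t1 ->
6. deliver 1→4:  <4:foll t1 ->
7. deliver 4→1:  nop
8. timeout(0):  <0:cand t2 ->
9. deliver 0→2:  <2:foll t2 ->
10. deliver 2→0:  nop
11. deliver 0→3:  <3:foll t2 ->
12. deliver 3→0:  <0:lead t2 ->
13. deliver 0→1:  <1:foll t2 ->
14. deliver 1→0:  nop
15. propose(2,'r'):  nop
16. deliver 2→3:  nop
17. deliver 3→2:  nop
18. deliver 2→0:  nop
19. deliver 0→2:  nop
20. deliver 2→4:  nop
21. deliver 4→2:  nop
22. deliver 4→1:  nop
23. deliver 4→2:  nop
24. crash(0):  <0:✗lead t2 ->

2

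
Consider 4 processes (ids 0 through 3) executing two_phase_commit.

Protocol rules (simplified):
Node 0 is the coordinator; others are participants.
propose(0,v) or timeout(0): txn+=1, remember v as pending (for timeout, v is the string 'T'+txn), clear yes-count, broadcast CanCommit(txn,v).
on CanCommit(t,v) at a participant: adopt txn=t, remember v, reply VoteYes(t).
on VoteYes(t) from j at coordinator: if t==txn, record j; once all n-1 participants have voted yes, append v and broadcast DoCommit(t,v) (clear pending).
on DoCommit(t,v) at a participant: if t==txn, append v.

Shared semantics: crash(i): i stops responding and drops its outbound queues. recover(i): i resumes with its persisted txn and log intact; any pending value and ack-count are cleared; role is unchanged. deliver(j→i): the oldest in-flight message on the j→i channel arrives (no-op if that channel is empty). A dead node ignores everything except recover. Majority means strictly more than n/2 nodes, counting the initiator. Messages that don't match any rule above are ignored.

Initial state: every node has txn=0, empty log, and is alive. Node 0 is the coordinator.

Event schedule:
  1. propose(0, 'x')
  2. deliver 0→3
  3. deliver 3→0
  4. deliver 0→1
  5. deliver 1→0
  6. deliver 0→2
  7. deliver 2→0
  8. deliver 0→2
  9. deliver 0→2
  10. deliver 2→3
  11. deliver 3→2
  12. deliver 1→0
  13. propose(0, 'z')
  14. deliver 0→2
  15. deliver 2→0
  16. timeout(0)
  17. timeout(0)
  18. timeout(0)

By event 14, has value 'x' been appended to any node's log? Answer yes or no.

yes

1. propose(0,'x'):  <0:coor t1 ->
2. deliver 0→3:  <3:part t1 ->
3. deliver 3→0:  nop
4. deliver 0→1:  <1:part t1 ->
5. deliver 1→0:  nop
6. deliver 0→2:  <2:part t1 ->
7. deliver 2→0:  <0:coor t1 x>
8. deliver 0→2:  <2:part t1 x>
9. deliver 0→2:  nop
10. deliver 2→3:  nop
11. deliver 3→2:  nop
12. deliver 1→0:  nop
13. propose(0,'z'):  <0:coor t2 x>
14. deliver 0→2:  <2:part t2 x>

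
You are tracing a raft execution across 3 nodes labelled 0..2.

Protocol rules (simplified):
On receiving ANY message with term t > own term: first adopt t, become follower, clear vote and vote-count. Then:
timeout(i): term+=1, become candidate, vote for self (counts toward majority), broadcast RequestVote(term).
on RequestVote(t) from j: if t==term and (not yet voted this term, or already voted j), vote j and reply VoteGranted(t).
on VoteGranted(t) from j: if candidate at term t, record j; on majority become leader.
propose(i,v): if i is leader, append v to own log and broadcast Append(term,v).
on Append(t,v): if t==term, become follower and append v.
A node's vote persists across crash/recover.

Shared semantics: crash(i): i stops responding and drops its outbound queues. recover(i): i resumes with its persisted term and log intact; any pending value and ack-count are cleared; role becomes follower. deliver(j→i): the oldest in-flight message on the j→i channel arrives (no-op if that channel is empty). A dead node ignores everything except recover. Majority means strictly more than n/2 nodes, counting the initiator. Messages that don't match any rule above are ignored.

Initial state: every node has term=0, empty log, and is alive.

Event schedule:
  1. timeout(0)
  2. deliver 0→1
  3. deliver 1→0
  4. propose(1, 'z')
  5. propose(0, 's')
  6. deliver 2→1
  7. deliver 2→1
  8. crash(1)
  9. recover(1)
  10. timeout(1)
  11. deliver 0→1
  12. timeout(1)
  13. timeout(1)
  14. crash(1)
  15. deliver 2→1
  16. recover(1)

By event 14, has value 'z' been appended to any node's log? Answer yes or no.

no

e1 timeout(0): 0[cand,t=1,-]
e2 deliver 0→1: 1[foll,t=1,-]
e3 deliver 1→0: 0[lead,t=1,-]
e4 propose(1,'z'): ·
e5 propose(0,'s'): 0[lead,t=1,s]
e6 deliver 2→1: ·
e7 deliver 2→1: ·
e8 crash(1): 1[✗foll,t=1,-]
e9 recover(1): 1[foll,t=1,-]
e10 timeout(1): 1[cand,t=2,-]
e11 deliver 0→1: ·
e12 timeout(1): 1[cand,t=3,-]
e13 timeout(1): 1[cand,t=4,-]
e14 crash(1): 1[✗cand,t=4,-]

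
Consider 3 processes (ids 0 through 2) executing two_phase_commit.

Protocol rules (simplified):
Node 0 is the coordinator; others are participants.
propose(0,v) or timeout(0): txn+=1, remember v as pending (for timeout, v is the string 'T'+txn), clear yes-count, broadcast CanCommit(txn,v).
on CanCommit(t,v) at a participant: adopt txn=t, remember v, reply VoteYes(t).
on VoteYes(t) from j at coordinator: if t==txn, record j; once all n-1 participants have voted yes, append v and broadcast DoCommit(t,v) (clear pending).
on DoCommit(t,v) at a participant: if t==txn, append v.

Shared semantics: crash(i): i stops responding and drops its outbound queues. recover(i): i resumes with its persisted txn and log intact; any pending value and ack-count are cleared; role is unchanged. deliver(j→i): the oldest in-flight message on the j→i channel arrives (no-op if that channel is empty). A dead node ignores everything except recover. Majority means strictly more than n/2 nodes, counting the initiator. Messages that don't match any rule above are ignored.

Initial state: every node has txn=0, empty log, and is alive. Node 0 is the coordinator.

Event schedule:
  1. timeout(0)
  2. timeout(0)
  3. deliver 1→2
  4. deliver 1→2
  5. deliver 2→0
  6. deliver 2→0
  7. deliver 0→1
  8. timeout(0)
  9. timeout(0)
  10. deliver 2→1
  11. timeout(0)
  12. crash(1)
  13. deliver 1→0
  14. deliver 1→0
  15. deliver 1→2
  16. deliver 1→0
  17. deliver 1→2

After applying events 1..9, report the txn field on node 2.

0

step 1 timeout(0): 0={coor,t=1,log=-}
step 2 timeout(0): 0={coor,t=2,log=-}
step 3 deliver 1→2: —
step 4 deliver 1→2: —
step 5 deliver 2→0: —
step 6 deliver 2→0: —
step 7 deliver 0→1: 1={part,t=1,log=-}
step 8 timeout(0): 0={coor,t=3,log=-}
step 9 timeout(0): 0={coor,t=4,log=-}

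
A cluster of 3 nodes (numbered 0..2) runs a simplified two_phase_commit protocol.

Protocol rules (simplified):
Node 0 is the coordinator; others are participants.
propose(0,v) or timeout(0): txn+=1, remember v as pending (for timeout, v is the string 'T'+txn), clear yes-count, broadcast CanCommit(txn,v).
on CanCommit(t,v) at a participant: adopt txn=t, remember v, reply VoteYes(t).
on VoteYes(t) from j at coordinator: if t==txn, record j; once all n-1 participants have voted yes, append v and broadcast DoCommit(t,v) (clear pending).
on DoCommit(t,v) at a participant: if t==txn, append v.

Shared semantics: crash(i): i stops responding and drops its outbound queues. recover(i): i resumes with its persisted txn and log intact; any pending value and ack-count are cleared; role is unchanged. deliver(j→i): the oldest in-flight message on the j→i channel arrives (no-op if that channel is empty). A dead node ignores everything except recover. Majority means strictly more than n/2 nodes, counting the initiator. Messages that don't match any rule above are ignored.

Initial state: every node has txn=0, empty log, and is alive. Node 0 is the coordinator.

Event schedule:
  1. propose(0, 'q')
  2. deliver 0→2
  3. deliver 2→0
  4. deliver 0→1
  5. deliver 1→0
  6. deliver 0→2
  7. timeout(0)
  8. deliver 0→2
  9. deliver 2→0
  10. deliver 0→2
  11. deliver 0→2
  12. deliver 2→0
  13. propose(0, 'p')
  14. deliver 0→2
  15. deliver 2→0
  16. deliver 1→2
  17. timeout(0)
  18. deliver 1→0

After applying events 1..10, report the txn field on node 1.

step 1 propose(0,'q'): 0={coor,t=1,log=-}
step 2 deliver 0→2: 2={part,t=1,log=-}
step 3 deliver 2→0: —
step 4 deliver 0→1: 1={part,t=1,log=-}
step 5 deliver 1→0: 0={coor,t=1,log=q}
step 6 deliver 0→2: 2={part,t=1,log=q}
step 7 timeout(0): 0={coor,t=2,log=q}
step 8 deliver 0→2: 2={part,t=2,log=q}
step 9 deliver 2→0: —
step 10 deliver 0→2: —

1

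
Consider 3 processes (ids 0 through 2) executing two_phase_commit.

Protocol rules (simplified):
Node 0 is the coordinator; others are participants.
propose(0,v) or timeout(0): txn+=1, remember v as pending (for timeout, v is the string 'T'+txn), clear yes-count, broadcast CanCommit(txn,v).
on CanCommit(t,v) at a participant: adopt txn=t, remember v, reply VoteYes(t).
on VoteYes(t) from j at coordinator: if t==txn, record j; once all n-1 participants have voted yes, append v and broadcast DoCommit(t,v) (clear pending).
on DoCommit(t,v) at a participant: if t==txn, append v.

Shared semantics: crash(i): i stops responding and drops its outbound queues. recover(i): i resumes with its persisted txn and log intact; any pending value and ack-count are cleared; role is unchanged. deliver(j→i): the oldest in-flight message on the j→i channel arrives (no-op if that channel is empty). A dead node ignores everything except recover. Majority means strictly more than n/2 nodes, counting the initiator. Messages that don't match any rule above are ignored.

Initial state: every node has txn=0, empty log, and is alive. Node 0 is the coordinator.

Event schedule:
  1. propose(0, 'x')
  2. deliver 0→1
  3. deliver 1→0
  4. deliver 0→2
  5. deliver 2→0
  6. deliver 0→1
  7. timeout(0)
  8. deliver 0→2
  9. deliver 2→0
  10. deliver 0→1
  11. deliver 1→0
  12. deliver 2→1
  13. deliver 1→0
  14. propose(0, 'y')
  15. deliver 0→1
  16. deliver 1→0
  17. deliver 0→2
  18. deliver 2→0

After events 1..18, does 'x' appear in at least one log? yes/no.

yes

after 1 — propose(0,'x'): n0:coor/t1/[-]
after 2 — deliver 0→1: n1:part/t1/[-]
after 3 — deliver 1→0: ·
after 4 — deliver 0→2: n2:part/t1/[-]
after 5 — deliver 2→0: n0:coor/t1/[x]
after 6 — deliver 0→1: n1:part/t1/[x]
after 7 — timeout(0): n0:coor/t2/[x]
after 8 — deliver 0→2: n2:part/t1/[x]
after 9 — deliver 2→0: ·
after 10 — deliver 0→1: n1:part/t2/[x]
after 11 — deliver 1→0: ·
after 12 — deliver 2→1: ·
after 13 — deliver 1→0: ·
after 14 — propose(0,'y'): n0:coor/t3/[x]
after 15 — deliver 0→1: n1:part/t3/[x]
after 16 — deliver 1→0: ·
after 17 — deliver 0→2: n2:part/t2/[x]
after 18 — deliver 2→0: ·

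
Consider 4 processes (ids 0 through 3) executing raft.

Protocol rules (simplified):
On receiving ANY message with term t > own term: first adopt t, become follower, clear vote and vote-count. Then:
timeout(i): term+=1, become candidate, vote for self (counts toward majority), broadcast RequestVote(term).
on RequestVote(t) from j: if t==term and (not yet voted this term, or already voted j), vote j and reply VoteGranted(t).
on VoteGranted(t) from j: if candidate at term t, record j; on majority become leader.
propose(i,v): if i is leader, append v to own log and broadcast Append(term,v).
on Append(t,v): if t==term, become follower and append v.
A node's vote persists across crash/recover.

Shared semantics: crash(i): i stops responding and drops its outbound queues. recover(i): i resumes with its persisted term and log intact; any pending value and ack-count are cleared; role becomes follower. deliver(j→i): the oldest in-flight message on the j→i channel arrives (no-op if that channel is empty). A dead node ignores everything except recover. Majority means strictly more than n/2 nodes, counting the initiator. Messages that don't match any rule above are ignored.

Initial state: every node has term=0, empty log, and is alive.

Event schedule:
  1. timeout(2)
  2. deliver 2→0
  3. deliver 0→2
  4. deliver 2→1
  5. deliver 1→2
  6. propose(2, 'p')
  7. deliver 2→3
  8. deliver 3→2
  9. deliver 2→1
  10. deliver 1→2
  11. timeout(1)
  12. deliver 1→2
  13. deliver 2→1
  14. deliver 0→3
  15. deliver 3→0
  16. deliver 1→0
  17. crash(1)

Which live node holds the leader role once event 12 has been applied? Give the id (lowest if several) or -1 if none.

step 1 timeout(2): 2={cand,t=1,log=-}
step 2 deliver 2→0: 0={foll,t=1,log=-}
step 3 deliver 0→2: —
step 4 deliver 2→1: 1={foll,t=1,log=-}
step 5 deliver 1→2: 2={lead,t=1,log=-}
step 6 propose(2,'p'): 2={lead,t=1,log=p}
step 7 deliver 2→3: 3={foll,t=1,log=-}
step 8 deliver 3→2: —
step 9 deliver 2→1: 1={foll,t=1,log=p}
step 10 deliver 1→2: —
step 11 timeout(1): 1={cand,t=2,log=p}
step 12 deliver 1→2: 2={foll,t=2,log=p}

-1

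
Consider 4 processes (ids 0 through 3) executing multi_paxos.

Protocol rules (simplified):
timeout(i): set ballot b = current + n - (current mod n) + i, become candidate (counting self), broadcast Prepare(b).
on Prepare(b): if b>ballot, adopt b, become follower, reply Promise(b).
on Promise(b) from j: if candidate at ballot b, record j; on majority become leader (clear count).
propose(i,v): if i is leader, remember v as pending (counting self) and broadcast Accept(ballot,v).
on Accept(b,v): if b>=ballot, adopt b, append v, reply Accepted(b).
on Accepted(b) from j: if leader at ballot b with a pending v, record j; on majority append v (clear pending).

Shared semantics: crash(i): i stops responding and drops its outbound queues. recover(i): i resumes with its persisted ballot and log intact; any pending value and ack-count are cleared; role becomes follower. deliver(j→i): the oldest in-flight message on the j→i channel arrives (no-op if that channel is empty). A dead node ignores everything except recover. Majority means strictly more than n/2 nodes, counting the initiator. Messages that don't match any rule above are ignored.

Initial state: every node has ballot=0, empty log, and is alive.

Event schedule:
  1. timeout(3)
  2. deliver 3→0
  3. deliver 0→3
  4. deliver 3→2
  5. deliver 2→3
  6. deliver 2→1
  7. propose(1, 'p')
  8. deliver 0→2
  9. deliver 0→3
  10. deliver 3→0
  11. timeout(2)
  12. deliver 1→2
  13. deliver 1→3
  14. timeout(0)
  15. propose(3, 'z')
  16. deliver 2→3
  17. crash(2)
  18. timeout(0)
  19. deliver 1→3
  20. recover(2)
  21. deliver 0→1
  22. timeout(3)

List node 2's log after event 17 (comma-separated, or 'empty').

empty

[1] timeout(3) → N3(cand b7 [-])
[2] deliver 3→0 → N0(foll b7 [-])
[3] deliver 0→3 → ∅
[4] deliver 3→2 → N2(foll b7 [-])
[5] deliver 2→3 → N3(lead b7 [-])
[6] deliver 2→1 → ∅
[7] propose(1,'p') → ∅
[8] deliver 0→2 → ∅
[9] deliver 0→3 → ∅
[10] deliver 3→0 → ∅
[11] timeout(2) → N2(cand b10 [-])
[12] deliver 1→2 → ∅
[13] deliver 1→3 → ∅
[14] timeout(0) → N0(cand b8 [-])
[15] propose(3,'z') → ∅
[16] deliver 2→3 → N3(foll b10 [-])
[17] crash(2) → N2(✗cand b10 [-])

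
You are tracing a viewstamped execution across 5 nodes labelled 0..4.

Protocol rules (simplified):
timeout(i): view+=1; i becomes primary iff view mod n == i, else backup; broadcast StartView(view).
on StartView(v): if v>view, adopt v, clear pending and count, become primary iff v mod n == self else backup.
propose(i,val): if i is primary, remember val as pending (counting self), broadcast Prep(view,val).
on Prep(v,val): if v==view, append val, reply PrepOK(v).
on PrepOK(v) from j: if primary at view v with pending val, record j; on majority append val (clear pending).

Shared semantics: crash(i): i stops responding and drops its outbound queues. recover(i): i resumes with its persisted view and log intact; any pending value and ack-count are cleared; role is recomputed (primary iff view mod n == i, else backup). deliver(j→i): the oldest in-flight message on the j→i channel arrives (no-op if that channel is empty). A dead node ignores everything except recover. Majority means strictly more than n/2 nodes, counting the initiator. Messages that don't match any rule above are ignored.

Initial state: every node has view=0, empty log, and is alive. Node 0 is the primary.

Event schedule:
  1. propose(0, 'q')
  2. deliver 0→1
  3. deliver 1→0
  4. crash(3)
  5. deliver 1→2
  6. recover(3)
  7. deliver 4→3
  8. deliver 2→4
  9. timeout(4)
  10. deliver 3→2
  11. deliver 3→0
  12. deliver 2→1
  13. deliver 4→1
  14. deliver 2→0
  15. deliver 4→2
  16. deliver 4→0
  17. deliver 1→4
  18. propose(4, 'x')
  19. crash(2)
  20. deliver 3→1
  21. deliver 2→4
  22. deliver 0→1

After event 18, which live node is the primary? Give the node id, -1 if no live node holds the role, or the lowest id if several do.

1

step 1 propose(0,'q'): —
step 2 deliver 0→1: 1={back,v=0,log=q}
step 3 deliver 1→0: —
step 4 crash(3): 3={✗back,v=0,log=-}
step 5 deliver 1→2: —
step 6 recover(3): 3={back,v=0,log=-}
step 7 deliver 4→3: —
step 8 deliver 2→4: —
step 9 timeout(4): 4={back,v=1,log=-}
step 10 deliver 3→2: —
step 11 deliver 3→0: —
step 12 deliver 2→1: —
step 13 deliver 4→1: 1={prim,v=1,log=q}
step 14 deliver 2→0: —
step 15 deliver 4→2: 2={back,v=1,log=-}
step 16 deliver 4→0: 0={back,v=1,log=-}
step 17 deliver 1→4: —
step 18 propose(4,'x'): —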